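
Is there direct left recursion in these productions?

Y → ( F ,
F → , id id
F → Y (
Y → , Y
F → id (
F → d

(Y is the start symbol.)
No direct left recursion

Y → ( F ,: starts with '('
F → , id id: starts with ','
F → Y (: starts with Y
Y → , Y: starts with ','
F → id (: starts with id
F → d: starts with d

No direct left recursion found.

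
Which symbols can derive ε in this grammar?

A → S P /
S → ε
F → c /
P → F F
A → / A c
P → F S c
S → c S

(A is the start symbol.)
{ 'S' }

A non-terminal is nullable if it can derive ε (the empty string): either it has an ε-production, or it has a production whose right-hand side consists entirely of nullable non-terminals.

ε-productions: S → ε
So S is immediately nullable.
No further non-terminal can be added: every production for the remaining non-terminals contains a terminal or a non-nullable non-terminal.
Nullable = { 'S' }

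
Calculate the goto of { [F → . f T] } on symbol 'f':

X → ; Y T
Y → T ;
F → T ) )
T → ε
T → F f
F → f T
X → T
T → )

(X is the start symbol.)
GOTO(I, 'f') = CLOSURE({ [A → αX.β] : [A → α.Xβ] ∈ I, X = 'f' })

Items with dot before 'f', with the dot advanced:
  [F → . f T] → [F → f . T]
Closure of the advanced items:
  [F → f . T] has the dot before T: add [T → .], [T → . F f], [T → . )]
  [T → . F f] has the dot before F: add [F → . T ) )], [F → . f T]

GOTO = { [F → . T ) )], [F → . f T], [F → f . T], [T → . )], [T → . F f], [T → .] }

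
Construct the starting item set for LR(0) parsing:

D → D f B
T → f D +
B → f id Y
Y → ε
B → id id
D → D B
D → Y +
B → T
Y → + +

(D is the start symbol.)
{ [D → . D B], [D → . D f B], [D → . Y +], [D' → . D], [Y → . + +], [Y → .] }

First, augment the grammar with D' → D
I₀ = CLOSURE({ [D' → . D] }):
  [D' → . D] has the dot before D: add [D → . D f B], [D → . D B], [D → . Y +]
  [D → . Y +] has the dot before Y: add [Y → .], [Y → . + +]
No further items can be added.

I₀ = { [D → . D B], [D → . D f B], [D → . Y +], [D' → . D], [Y → . + +], [Y → .] }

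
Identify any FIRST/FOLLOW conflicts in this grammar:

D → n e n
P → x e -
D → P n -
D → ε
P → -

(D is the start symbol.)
No FIRST/FOLLOW conflicts.

A FIRST/FOLLOW conflict occurs when a non-terminal N has a nullable alternative N → β (β ⇒* ε) and another alternative N → α with FIRST(α) ∩ FOLLOW(N) ≠ ∅: on such a lookahead the parser cannot decide between expanding α and letting N vanish via β.

Nullable non-terminals: D.
FIRST sets used below: FIRST(P) = { '-', 'x' }

D: nullable alternative(s) D → ε; FOLLOW(D) = { $ }
  D → n e n: FIRST \ {ε} = { 'n' } — disjoint from FOLLOW(D)
  D → P n -: FIRST \ {ε} = { '-', 'x' } — disjoint from FOLLOW(D)
  D → ε: FIRST \ {ε} = { } — this is the only nullable alternative, skip

P has no nullable alternative, so no FIRST/FOLLOW check is needed there.

No FIRST/FOLLOW conflicts found.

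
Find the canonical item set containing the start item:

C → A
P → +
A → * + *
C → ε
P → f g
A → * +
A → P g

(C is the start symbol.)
{ [A → . * + *], [A → . * +], [A → . P g], [C → . A], [C → .], [C' → . C], [P → . +], [P → . f g] }

First, augment the grammar with C' → C
I₀ = CLOSURE({ [C' → . C] }):
  [C' → . C] has the dot before C: add [C → . A], [C → .]
  [C → . A] has the dot before A: add [A → . * + *], [A → . * +], [A → . P g]
  [A → . P g] has the dot before P: add [P → . +], [P → . f g]
No further items can be added.

I₀ = { [A → . * + *], [A → . * +], [A → . P g], [C → . A], [C → .], [C' → . C], [P → . +], [P → . f g] }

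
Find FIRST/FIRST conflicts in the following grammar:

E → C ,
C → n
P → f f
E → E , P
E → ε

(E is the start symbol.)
Yes. E → C ',' / E → E ',' P on { 'n' }

A FIRST/FIRST conflict occurs when two productions N → α and N → β for the same non-terminal have FIRST(α) ∩ FIRST(β) ≠ ∅ (with ε ∈ FIRST of a nullable right-hand side, so two nullable alternatives also conflict).

FIRST sets of the non-terminals at (or reachable through a nullable prefix from) the front of some alternative:
  FIRST(C) = { 'n' }
  FIRST(E) = { ',', 'n', ε }

Productions for E:
  E → C ,: FIRST = { 'n' }
  E → E , P: FIRST = { ',', 'n' }
  E → ε: FIRST = { ε }
C, P have only one production, so no FIRST/FIRST conflict is possible there.

Conflict for E: E → C , and E → E , P
  Overlap: { 'n' }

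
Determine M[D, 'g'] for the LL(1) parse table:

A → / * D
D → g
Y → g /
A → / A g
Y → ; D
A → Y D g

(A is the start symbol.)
D → g

To find M[D, 'g'], we find productions for D where 'g' is in the predict set (PREDICT(N → α) = (FIRST(α) \ {ε}) ∪ (FOLLOW(N) if α ⇒* ε)).

D → g: PREDICT = { 'g' }
  'g' is in predict set, so this production goes in M[D, 'g']

M[D, 'g'] = D → g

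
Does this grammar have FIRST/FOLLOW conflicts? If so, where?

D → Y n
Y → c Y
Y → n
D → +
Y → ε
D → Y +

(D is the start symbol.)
Nullable non-terminals: Y.

Y: nullable alternative(s) Y → ε; FOLLOW(Y) = { '+', 'n' }
  Y → c Y: FIRST \ {ε} = { 'c' } — disjoint from FOLLOW(Y)
  Y → n: FIRST \ {ε} = { 'n' } — overlaps FOLLOW(Y) on { 'n' }: CONFLICT
  Y → ε: FIRST \ {ε} = { } — this is the only nullable alternative, skip

D has no nullable alternative, so no FIRST/FOLLOW check is needed there.

So the grammar has 1 FIRST/FOLLOW conflict (marked CONFLICT above).

Answer: Yes. Y → n with FOLLOW(Y) on { 'n' }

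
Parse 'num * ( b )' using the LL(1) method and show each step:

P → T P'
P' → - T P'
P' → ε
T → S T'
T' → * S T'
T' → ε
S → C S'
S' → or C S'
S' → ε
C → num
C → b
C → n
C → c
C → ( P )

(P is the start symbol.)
LL(1) parsing maintains a stack (initially the start symbol over $) and the input. At each step: if the stack top is a terminal, match it against the current input token; if it is a non-terminal N, replace it with the RHS of M[N, lookahead] (the unique production whose predict set contains the lookahead).

Stack is shown with the top on the left.

Stack                    Input          Action
----------------------------------------------
P $                      num * ( b ) $  output P → T P'
T P' $                   num * ( b ) $  output T → S T'
S T' P' $                num * ( b ) $  output S → C S'
C S' T' P' $             num * ( b ) $  output C → num
num S' T' P' $           num * ( b ) $  match 'num'
S' T' P' $               * ( b ) $      output S' → ε
T' P' $                  * ( b ) $      output T' → * S T'
* S T' P' $              * ( b ) $      match '*'
S T' P' $                ( b ) $        output S → C S'
C S' T' P' $             ( b ) $        output C → ( P )
( P ) S' T' P' $         ( b ) $        match '('
P ) S' T' P' $           b ) $          output P → T P'
T P' ) S' T' P' $        b ) $          output T → S T'
S T' P' ) S' T' P' $     b ) $          output S → C S'
C S' T' P' ) S' T' P' $  b ) $          output C → b
b S' T' P' ) S' T' P' $  b ) $          match 'b'
S' T' P' ) S' T' P' $    ) $            output S' → ε
T' P' ) S' T' P' $       ) $            output T' → ε
P' ) S' T' P' $          ) $            output P' → ε
) S' T' P' $             ) $            match ')'
S' T' P' $               $              output S' → ε
T' P' $                  $              output T' → ε
P' $                     $              output P' → ε
$                        $              accept

The string is accepted.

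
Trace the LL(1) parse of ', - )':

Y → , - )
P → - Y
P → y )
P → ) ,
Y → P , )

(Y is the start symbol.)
Stack is shown with the top on the left.

Stack    Input    Action
------------------------
Y $      , - ) $  output Y → , - )
, - ) $  , - ) $  match ','
- ) $    - ) $    match '-'
) $      ) $      match ')'
$        $        accept

The string is accepted.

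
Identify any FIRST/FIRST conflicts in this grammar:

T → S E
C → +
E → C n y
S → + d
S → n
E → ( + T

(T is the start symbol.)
FIRST sets of the non-terminals at (or reachable through a nullable prefix from) the front of some alternative:
  FIRST(C) = { '+' }

Productions for E:
  E → C n y: FIRST = { '+' }
  E → ( + T: FIRST = { '(' }
Productions for S:
  S → + d: FIRST = { '+' }
  S → n: FIRST = { 'n' }
T, C have only one production, so no FIRST/FIRST conflict is possible there.

All alternatives of each non-terminal have pairwise disjoint FIRST sets.

Answer: No FIRST/FIRST conflicts.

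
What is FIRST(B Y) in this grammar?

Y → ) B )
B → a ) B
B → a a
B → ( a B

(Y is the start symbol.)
FIRST sets of the non-terminals involved (from the grammar, by fixed-point iteration):
  FIRST(B) = { '(', 'a' }

To compute FIRST(B Y), process the symbols left to right:
Symbol B is a non-terminal. Add FIRST(B) \ {ε} = { '(', 'a' }
B is not nullable (ε ∉ FIRST(B)), so stop here.
FIRST(B Y) = { '(', 'a' }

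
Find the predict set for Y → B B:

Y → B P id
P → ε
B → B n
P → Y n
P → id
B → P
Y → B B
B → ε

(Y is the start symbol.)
PREDICT(Y → B B) = (FIRST(RHS) \ {ε}) ∪ (FOLLOW(Y) if ε ∈ FIRST(RHS), i.e. RHS ⇒* ε)
FIRST(B) = { 'id', 'n', ε }
FIRST(B B) = { 'id', 'n', ε }
ε ∈ FIRST(B B) (the right-hand side is nullable), so add FOLLOW(Y) = { $, 'n' }
PREDICT(Y → B B) = { $, 'id', 'n' }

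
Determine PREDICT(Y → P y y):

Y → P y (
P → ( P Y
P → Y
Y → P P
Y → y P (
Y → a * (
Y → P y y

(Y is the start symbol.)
{ '(', 'a', 'y' }

PREDICT(Y → P y y) = (FIRST(RHS) \ {ε}) ∪ (FOLLOW(Y) if ε ∈ FIRST(RHS), i.e. RHS ⇒* ε)
FIRST(P) = { '(', 'a', 'y' }
FIRST(P y y) = { '(', 'a', 'y' }
ε ∉ FIRST(P y y), so FOLLOW(Y) is not added.
PREDICT(Y → P y y) = { '(', 'a', 'y' }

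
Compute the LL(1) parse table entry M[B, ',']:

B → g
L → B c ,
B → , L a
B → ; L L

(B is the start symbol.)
B → , L a

To find M[B, ','], we find productions for B where ',' is in the predict set (PREDICT(N → α) = (FIRST(α) \ {ε}) ∪ (FOLLOW(N) if α ⇒* ε)).

B → g: PREDICT = { 'g' }
B → , L a: PREDICT = { ',' }
  ',' is in predict set, so this production goes in M[B, ',']
B → ; L L: PREDICT = { ';' }

M[B, ','] = B → , L a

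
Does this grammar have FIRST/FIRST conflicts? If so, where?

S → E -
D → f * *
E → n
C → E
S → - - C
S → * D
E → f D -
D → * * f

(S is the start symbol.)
A FIRST/FIRST conflict occurs when two productions N → α and N → β for the same non-terminal have FIRST(α) ∩ FIRST(β) ≠ ∅ (with ε ∈ FIRST of a nullable right-hand side, so two nullable alternatives also conflict).

FIRST sets of the non-terminals at (or reachable through a nullable prefix from) the front of some alternative:
  FIRST(E) = { 'f', 'n' }

Productions for S:
  S → E -: FIRST = { 'f', 'n' }
  S → - - C: FIRST = { '-' }
  S → * D: FIRST = { '*' }
Productions for D:
  D → f * *: FIRST = { 'f' }
  D → * * f: FIRST = { '*' }
Productions for E:
  E → n: FIRST = { 'n' }
  E → f D -: FIRST = { 'f' }
C has only one production, so no FIRST/FIRST conflict is possible there.

All alternatives of each non-terminal have pairwise disjoint FIRST sets.

Answer: No FIRST/FIRST conflicts.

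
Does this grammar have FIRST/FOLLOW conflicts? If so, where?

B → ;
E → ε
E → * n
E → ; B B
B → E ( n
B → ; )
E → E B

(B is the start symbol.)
Nullable non-terminals: E.
FIRST sets used below: FIRST(E) = { '(', '*', ';', ε }, FIRST(B) = { '(', '*', ';' }

E: nullable alternative(s) E → ε; FOLLOW(E) = { '(', '*', ';' }
  E → ε: FIRST \ {ε} = { } — this is the only nullable alternative, skip
  E → * n: FIRST \ {ε} = { '*' } — overlaps FOLLOW(E) on { '*' }: CONFLICT
  E → ; B B: FIRST \ {ε} = { ';' } — overlaps FOLLOW(E) on { ';' }: CONFLICT
  E → E B: FIRST \ {ε} = { '(', '*', ';' } — overlaps FOLLOW(E) on { '(', '*', ';' }: CONFLICT

B has no nullable alternative, so no FIRST/FOLLOW check is needed there.

So the grammar has 3 FIRST/FOLLOW conflicts (marked CONFLICT above).

Answer: Yes. E → '*' n with FOLLOW(E) on { '*' }; E → ';' B B with FOLLOW(E) on { ';' }; E → E B with FOLLOW(E) on { '(', '*', ';' }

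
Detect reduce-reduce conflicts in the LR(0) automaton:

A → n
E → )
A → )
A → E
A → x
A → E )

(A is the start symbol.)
Augment with A' → A and build the canonical LR(0) collection (I0 = CLOSURE({[A' → . A]}), then GOTO on every symbol after a dot until no new states appear). It has 7 states:
  I0: { [A → . )], [A → . E )], [A → . E], [A → . n], [A → . x], [A' → . A], [E → . )] }  — shift
  I1: { [A → ) .], [E → ) .] }  — 2 reduces
  I2: { [A' → A .] }  — accept
  I3: { [A → E . )], [A → E .] }  — shift, reduce
  I4: { [A → n .] }  — reduce
  I5: { [A → x .] }  — reduce
  I6: { [A → E ) .] }  — reduce

I1 contains complete items [A → ) .], [E → ) .] — reduce-reduce conflict.

Answer: Yes — I1: [A → ) .] vs [E → ) .]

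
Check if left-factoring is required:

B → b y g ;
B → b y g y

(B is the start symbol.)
Yes, B has productions with common prefix 'b y g'

Left-factoring is needed when two productions for the same non-terminal
share a common prefix on the right-hand side.

Productions for B:
  B → b y g ;
  B → b y g y

Found common prefix 'b y g' in productions for B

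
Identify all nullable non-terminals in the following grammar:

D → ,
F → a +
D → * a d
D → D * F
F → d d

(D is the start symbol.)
A non-terminal is nullable if it can derive ε (the empty string): either it has an ε-production, or it has a production whose right-hand side consists entirely of nullable non-terminals.

There are no ε-productions, so no non-terminal can derive ε.
No non-terminals are nullable.

Answer: None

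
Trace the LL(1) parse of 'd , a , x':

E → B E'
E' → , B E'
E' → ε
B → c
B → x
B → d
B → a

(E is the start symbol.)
Stack is shown with the top on the left.

Stack     Input        Action
-----------------------------
E $       d , a , x $  output E → B E'
B E' $    d , a , x $  output B → d
d E' $    d , a , x $  match 'd'
E' $      , a , x $    output E' → , B E'
, B E' $  , a , x $    match ','
B E' $    a , x $      output B → a
a E' $    a , x $      match 'a'
E' $      , x $        output E' → , B E'
, B E' $  , x $        match ','
B E' $    x $          output B → x
x E' $    x $          match 'x'
E' $      $            output E' → ε
$         $            accept

The string is accepted.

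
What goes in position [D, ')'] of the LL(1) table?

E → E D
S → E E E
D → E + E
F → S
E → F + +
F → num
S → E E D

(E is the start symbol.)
Empty (error entry)

To find M[D, ')'], we find productions for D where ')' is in the predict set (PREDICT(N → α) = (FIRST(α) \ {ε}) ∪ (FOLLOW(N) if α ⇒* ε)).

Relevant sets:
  FIRST(E) = { 'num' }

D → E + E: PREDICT = { 'num' }

M[D, ')'] is empty (no production applies)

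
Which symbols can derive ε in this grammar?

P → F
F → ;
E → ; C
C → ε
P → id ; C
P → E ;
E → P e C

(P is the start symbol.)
{ 'C' }

A non-terminal is nullable if it can derive ε (the empty string): either it has an ε-production, or it has a production whose right-hand side consists entirely of nullable non-terminals.

ε-productions: C → ε
So C is immediately nullable.
No further non-terminal can be added: every production for the remaining non-terminals contains a terminal or a non-nullable non-terminal.
Nullable = { 'C' }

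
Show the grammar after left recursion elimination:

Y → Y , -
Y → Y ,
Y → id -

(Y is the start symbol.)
Y → id - Y'
Y' → , - Y'
Y' → , Y'
Y' → ε

Y is directly left-recursive. The standard transformation for
  A → A α₁ | ... | A α_m | β₁ | ... | β_n
is
  A  → β₁ A' | ... | β_n A'
  A' → α₁ A' | ... | α_m A' | ε

Y → id - becomes Y → id - Y'
Y → Y , - becomes Y' → , - Y'
Y → Y , becomes Y' → , Y'
Add Y' → ε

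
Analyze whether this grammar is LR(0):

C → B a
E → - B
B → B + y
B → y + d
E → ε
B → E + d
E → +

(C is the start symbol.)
No. Shift-reduce conflict between [E → .] and [B → . y + d]

A grammar is LR(0) if no state in the canonical LR(0) collection has:
  - both a shift item (dot before a terminal) and a complete item (shift-reduce conflict), or
  - two or more complete items (reduce-reduce conflict; the accept item [C' → C .] counts as a complete item here).

Augment with C' → C and build the canonical LR(0) collection (I0 = CLOSURE({[C' → . C]}), then GOTO on every symbol after a dot until no new states appear). It has 15 states:
  I0: { [B → . B + y], [B → . E + d], [B → . y + d], [C → . B a], [C' → . C], [E → . +], [E → . - B], [E → .] }  — shift, reduce
  I1: { [E → + .] }  — reduce
  I2: { [B → . B + y], [B → . E + d], [B → . y + d], [E → - . B], [E → . +], [E → . - B], [E → .] }  — shift, reduce
  I3: { [B → B . + y], [C → B . a] }  — shift
  I4: { [C' → C .] }  — accept
  I5: { [B → E . + d] }  — shift
  I6: { [B → y . + d] }  — shift
  I7: { [B → y + . d] }  — shift
  I8: { [B → y + d .] }  — reduce
  I9: { [B → E + . d] }  — shift
  I10: { [B → E + d .] }  — reduce
  I11: { [B → B + . y] }  — shift
  I12: { [C → B a .] }  — reduce
  I13: { [B → B + y .] }  — reduce
  I14: { [B → B . + y], [E → - B .] }  — shift, reduce

Conflict in state I0:
  Shift-reduce conflict between [E → .] and [B → . y + d]
So the grammar is NOT LR(0).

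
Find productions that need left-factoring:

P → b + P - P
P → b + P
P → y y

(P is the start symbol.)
Left-factoring is needed when two productions for the same non-terminal
share a common prefix on the right-hand side.

Productions for P:
  P → b + P - P
  P → b + P
  P → y y

Found common prefix 'b + P' in productions for P

Answer: Yes, P has productions with common prefix 'b + P'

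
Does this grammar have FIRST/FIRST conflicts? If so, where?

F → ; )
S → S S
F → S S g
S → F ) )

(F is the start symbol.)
Yes. F → ';' ')' / F → S S g on { ';' }; S → S S / S → F ')' ')' on { ';' }

FIRST sets of the non-terminals at (or reachable through a nullable prefix from) the front of some alternative:
  FIRST(S) = { ';' }
  FIRST(F) = { ';' }

Productions for F:
  F → ; ): FIRST = { ';' }
  F → S S g: FIRST = { ';' }
Productions for S:
  S → S S: FIRST = { ';' }
  S → F ) ): FIRST = { ';' }

Conflict for F: F → ; ) and F → S S g
  Overlap: { ';' }
Conflict for S: S → S S and S → F ) )
  Overlap: { ';' }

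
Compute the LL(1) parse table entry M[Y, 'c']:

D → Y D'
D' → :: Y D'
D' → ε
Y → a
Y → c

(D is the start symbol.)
To find M[Y, 'c'], we find productions for Y where 'c' is in the predict set (PREDICT(N → α) = (FIRST(α) \ {ε}) ∪ (FOLLOW(N) if α ⇒* ε)).

Y → a: PREDICT = { 'a' }
Y → c: PREDICT = { 'c' }
  'c' is in predict set, so this production goes in M[Y, 'c']

M[Y, 'c'] = Y → c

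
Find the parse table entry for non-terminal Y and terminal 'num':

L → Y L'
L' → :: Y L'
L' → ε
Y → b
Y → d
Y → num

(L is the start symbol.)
Y → num

To find M[Y, 'num'], we find productions for Y where 'num' is in the predict set (PREDICT(N → α) = (FIRST(α) \ {ε}) ∪ (FOLLOW(N) if α ⇒* ε)).

Y → b: PREDICT = { 'b' }
Y → d: PREDICT = { 'd' }
Y → num: PREDICT = { 'num' }
  'num' is in predict set, so this production goes in M[Y, 'num']

M[Y, 'num'] = Y → num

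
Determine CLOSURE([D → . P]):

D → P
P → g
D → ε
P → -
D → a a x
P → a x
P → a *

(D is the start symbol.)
Start with: [D → . P]
  [D → . P] has the dot before P: add [P → . g], [P → . -], [P → . a x], [P → . a *]
No further items can be added.

CLOSURE = { [D → . P], [P → . -], [P → . a *], [P → . a x], [P → . g] }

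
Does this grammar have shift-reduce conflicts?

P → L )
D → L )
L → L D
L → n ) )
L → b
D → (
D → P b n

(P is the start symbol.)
No shift-reduce conflicts

A shift-reduce conflict occurs when an LR(0) state has both:
  - a complete (reduce) item [A → α .] (dot at the end), and
  - a shift item [B → β . c γ] (dot before a terminal).

Augment with P' → P and build the canonical LR(0) collection (I0 = CLOSURE({[P' → . P]}), then GOTO on every symbol after a dot until no new states appear). It has 15 states:
  I0: { [L → . L D], [L → . b], [L → . n ) )], [P → . L )], [P' → . P] }  — shift
  I1: { [D → . (], [D → . L )], [D → . P b n], [L → . L D], [L → . b], [L → . n ) )], [L → L . D], [P → . L )], [P → L . )] }  — shift
  I2: { [P' → P .] }  — accept
  I3: { [L → b .] }  — reduce
  I4: { [L → n . ) )] }  — shift
  I5: { [L → n ) . )] }  — shift
  I6: { [L → n ) ) .] }  — reduce
  I7: { [D → ( .] }  — reduce
  I8: { [P → L ) .] }  — reduce
  I9: { [L → L D .] }  — reduce
  I10: { [D → . (], [D → . L )], [D → . P b n], [D → L . )], [L → . L D], [L → . b], [L → . n ) )], [L → L . D], [P → . L )], [P → L . )] }  — shift
  I11: { [D → P . b n] }  — shift
  I12: { [D → P b . n] }  — shift
  I13: { [D → P b n .] }  — reduce
  I14: { [D → L ) .], [P → L ) .] }  — 2 reduces

No state contains both a complete item and a shift item.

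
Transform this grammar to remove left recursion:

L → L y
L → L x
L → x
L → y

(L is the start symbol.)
L is directly left-recursive. The standard transformation for
  A → A α₁ | ... | A α_m | β₁ | ... | β_n
is
  A  → β₁ A' | ... | β_n A'
  A' → α₁ A' | ... | α_m A' | ε

L → x becomes L → x L'
L → y becomes L → y L'
L → L y becomes L' → y L'
L → L x becomes L' → x L'
Add L' → ε

Resulting grammar:
L → x L'
L → y L'
L' → y L'
L' → x L'
L' → ε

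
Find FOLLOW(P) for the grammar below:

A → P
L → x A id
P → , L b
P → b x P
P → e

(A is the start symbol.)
{ $, 'id' }

In A → P: P is at the end, add FOLLOW(A)
In P → b x P: P is at the end; this adds FOLLOW(P) to itself — nothing new

The FOLLOW sets referred to above (computed the same way, to a fixed point):
  FOLLOW(A) = { $, 'id' }

Taking the union: FOLLOW(P) = { $, 'id' }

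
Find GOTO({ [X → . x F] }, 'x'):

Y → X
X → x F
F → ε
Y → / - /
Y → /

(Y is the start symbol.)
GOTO(I, 'x') = CLOSURE({ [A → αX.β] : [A → α.Xβ] ∈ I, X = 'x' })

Items with dot before 'x', with the dot advanced:
  [X → . x F] → [X → x . F]
Closure of the advanced items:
  [X → x . F] has the dot before F: add [F → .]

GOTO = { [F → .], [X → x . F] }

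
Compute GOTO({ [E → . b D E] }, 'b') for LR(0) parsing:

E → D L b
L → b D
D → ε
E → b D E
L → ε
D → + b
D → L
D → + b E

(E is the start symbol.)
GOTO(I, 'b') = CLOSURE({ [A → αX.β] : [A → α.Xβ] ∈ I, X = 'b' })

Items with dot before 'b', with the dot advanced:
  [E → . b D E] → [E → b . D E]
Closure of the advanced items:
  [E → b . D E] has the dot before D: add [D → .], [D → . + b], [D → . L], [D → . + b E]
  [D → . L] has the dot before L: add [L → . b D], [L → .]

GOTO = { [D → . + b E], [D → . + b], [D → . L], [D → .], [E → b . D E], [L → . b D], [L → .] }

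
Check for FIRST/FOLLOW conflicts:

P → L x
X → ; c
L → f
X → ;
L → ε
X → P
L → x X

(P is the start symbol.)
Nullable non-terminals: L.

L: nullable alternative(s) L → ε; FOLLOW(L) = { 'x' }
  L → f: FIRST \ {ε} = { 'f' } — disjoint from FOLLOW(L)
  L → ε: FIRST \ {ε} = { } — this is the only nullable alternative, skip
  L → x X: FIRST \ {ε} = { 'x' } — overlaps FOLLOW(L) on { 'x' }: CONFLICT

P, X have no nullable alternative, so no FIRST/FOLLOW check is needed there.

So the grammar has 1 FIRST/FOLLOW conflict (marked CONFLICT above).

Answer: Yes. L → x X with FOLLOW(L) on { 'x' }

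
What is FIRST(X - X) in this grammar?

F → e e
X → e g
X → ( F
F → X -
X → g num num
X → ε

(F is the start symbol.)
{ '(', '-', 'e', 'g' }

FIRST sets of the non-terminals involved (from the grammar, by fixed-point iteration):
  FIRST(X) = { '(', 'e', 'g', ε }

To compute FIRST(X - X), process the symbols left to right:
Symbol X is a non-terminal. Add FIRST(X) \ {ε} = { '(', 'e', 'g' }
X is nullable (ε ∈ FIRST(X)), continue to the next symbol.
Symbol - is a terminal. Add '-' and stop.
FIRST(X - X) = { '(', '-', 'e', 'g' }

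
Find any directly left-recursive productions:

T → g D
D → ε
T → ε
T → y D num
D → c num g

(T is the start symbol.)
T → g D: starts with g
D → ε: starts with ε
T → ε: starts with ε
T → y D num: starts with y
D → c num g: starts with c

No direct left recursion found.

Answer: No direct left recursion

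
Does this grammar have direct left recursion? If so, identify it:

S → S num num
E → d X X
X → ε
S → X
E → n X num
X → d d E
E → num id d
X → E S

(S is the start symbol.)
Direct left recursion occurs when N → N α for some non-terminal N (the right-hand side begins with the left-hand side itself).

S → S num num: LEFT RECURSIVE (starts with S)
E → d X X: starts with d
X → ε: starts with ε
S → X: starts with X
E → n X num: starts with n
X → d d E: starts with d
E → num id d: starts with num
X → E S: starts with E

The grammar has direct left recursion on: S.

Answer: Yes, S is left-recursive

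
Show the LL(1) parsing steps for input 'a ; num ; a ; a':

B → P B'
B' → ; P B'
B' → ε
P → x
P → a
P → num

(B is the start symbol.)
Stack is shown with the top on the left.

Stack     Input              Action
-----------------------------------
B $       a ; num ; a ; a $  output B → P B'
P B' $    a ; num ; a ; a $  output P → a
a B' $    a ; num ; a ; a $  match 'a'
B' $      ; num ; a ; a $    output B' → ; P B'
; P B' $  ; num ; a ; a $    match ';'
P B' $    num ; a ; a $      output P → num
num B' $  num ; a ; a $      match 'num'
B' $      ; a ; a $          output B' → ; P B'
; P B' $  ; a ; a $          match ';'
P B' $    a ; a $            output P → a
a B' $    a ; a $            match 'a'
B' $      ; a $              output B' → ; P B'
; P B' $  ; a $              match ';'
P B' $    a $                output P → a
a B' $    a $                match 'a'
B' $      $                  output B' → ε
$         $                  accept

The string is accepted.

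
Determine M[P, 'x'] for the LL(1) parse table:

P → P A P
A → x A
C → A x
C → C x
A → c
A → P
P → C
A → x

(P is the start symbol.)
P → P A P, P → C

To find M[P, 'x'], we find productions for P where 'x' is in the predict set (PREDICT(N → α) = (FIRST(α) \ {ε}) ∪ (FOLLOW(N) if α ⇒* ε)).

Relevant sets:
  FIRST(P) = { 'c', 'x' }
  FIRST(C) = { 'c', 'x' }

P → P A P: PREDICT = { 'c', 'x' }
  'x' is in predict set, so this production goes in M[P, 'x']
P → C: PREDICT = { 'c', 'x' }
  'x' is in predict set, so this production goes in M[P, 'x']

M[P, 'x'] = P → P A P, P → C  (a multiply-defined cell — the grammar is not LL(1))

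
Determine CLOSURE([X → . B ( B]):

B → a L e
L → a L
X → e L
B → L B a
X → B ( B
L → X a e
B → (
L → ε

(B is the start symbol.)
To compute CLOSURE, for each item [A → α.Bβ] where B is a non-terminal, add [B → .γ] for all productions B → γ; repeat for the newly added items until nothing changes.

Start with: [X → . B ( B]
  [X → . B ( B] has the dot before B: add [B → . a L e], [B → . L B a], [B → . (]
  [B → . L B a] has the dot before L: add [L → . a L], [L → . X a e], [L → .]
  [L → . X a e] has the dot before X: add [X → . e L]
No further items can be added.

CLOSURE = { [B → . (], [B → . L B a], [B → . a L e], [L → . X a e], [L → . a L], [L → .], [X → . B ( B], [X → . e L] }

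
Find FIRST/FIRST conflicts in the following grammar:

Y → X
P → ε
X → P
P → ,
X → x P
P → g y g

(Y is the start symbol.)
No FIRST/FIRST conflicts.

FIRST sets of the non-terminals at (or reachable through a nullable prefix from) the front of some alternative:
  FIRST(P) = { ',', 'g', ε }

Productions for P:
  P → ε: FIRST = { ε }
  P → ,: FIRST = { ',' }
  P → g y g: FIRST = { 'g' }
Productions for X:
  X → P: FIRST = { ',', 'g', ε }
  X → x P: FIRST = { 'x' }
Y has only one production, so no FIRST/FIRST conflict is possible there.

All alternatives of each non-terminal have pairwise disjoint FIRST sets.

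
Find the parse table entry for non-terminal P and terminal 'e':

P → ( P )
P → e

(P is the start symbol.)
To find M[P, 'e'], we find productions for P where 'e' is in the predict set (PREDICT(N → α) = (FIRST(α) \ {ε}) ∪ (FOLLOW(N) if α ⇒* ε)).

P → ( P ): PREDICT = { '(' }
P → e: PREDICT = { 'e' }
  'e' is in predict set, so this production goes in M[P, 'e']

M[P, 'e'] = P → e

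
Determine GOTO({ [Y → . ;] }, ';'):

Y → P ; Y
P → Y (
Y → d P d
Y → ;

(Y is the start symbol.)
GOTO(I, ';') = CLOSURE({ [A → αX.β] : [A → α.Xβ] ∈ I, X = ';' })

Items with dot before ';', with the dot advanced:
  [Y → . ;] → [Y → ; .]
Closure adds nothing (no advanced item has the dot before a non-terminal).

GOTO = { [Y → ; .] }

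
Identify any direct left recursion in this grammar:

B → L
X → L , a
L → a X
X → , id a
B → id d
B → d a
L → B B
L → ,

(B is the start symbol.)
No direct left recursion

Direct left recursion occurs when N → N α for some non-terminal N (the right-hand side begins with the left-hand side itself).

B → L: starts with L
X → L , a: starts with L
L → a X: starts with a
X → , id a: starts with ','
B → id d: starts with id
B → d a: starts with d
L → B B: starts with B
L → ,: starts with ','

No direct left recursion found.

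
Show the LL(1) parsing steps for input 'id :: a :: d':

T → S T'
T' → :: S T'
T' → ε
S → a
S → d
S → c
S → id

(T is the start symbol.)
Stack is shown with the top on the left.

Stack      Input           Action
---------------------------------
T $        id :: a :: d $  output T → S T'
S T' $     id :: a :: d $  output S → id
id T' $    id :: a :: d $  match 'id'
T' $       :: a :: d $     output T' → :: S T'
:: S T' $  :: a :: d $     match '::'
S T' $     a :: d $        output S → a
a T' $     a :: d $        match 'a'
T' $       :: d $          output T' → :: S T'
:: S T' $  :: d $          match '::'
S T' $     d $             output S → d
d T' $     d $             match 'd'
T' $       $               output T' → ε
$          $               accept

The string is accepted.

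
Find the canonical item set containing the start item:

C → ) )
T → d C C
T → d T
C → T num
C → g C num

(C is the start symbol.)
{ [C → . ) )], [C → . T num], [C → . g C num], [C' → . C], [T → . d C C], [T → . d T] }

First, augment the grammar with C' → C
I₀ = CLOSURE({ [C' → . C] }):
  [C' → . C] has the dot before C: add [C → . ) )], [C → . T num], [C → . g C num]
  [C → . T num] has the dot before T: add [T → . d C C], [T → . d T]
No further items can be added.

I₀ = { [C → . ) )], [C → . T num], [C → . g C num], [C' → . C], [T → . d C C], [T → . d T] }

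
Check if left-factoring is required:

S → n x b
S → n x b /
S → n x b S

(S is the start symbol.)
Yes, S has productions with common prefix 'n x b'

Left-factoring is needed when two productions for the same non-terminal
share a common prefix on the right-hand side.

Productions for S:
  S → n x b
  S → n x b /
  S → n x b S

Found common prefix 'n x b' in productions for S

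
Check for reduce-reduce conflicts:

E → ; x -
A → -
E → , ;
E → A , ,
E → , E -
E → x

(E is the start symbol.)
No reduce-reduce conflicts

A reduce-reduce conflict occurs when an LR(0) state has two complete items [A → α .] and [B → β .] — both call for a reduction, and with no lookahead the parser cannot choose between them.

Augment with E' → E and build the canonical LR(0) collection (I0 = CLOSURE({[E' → . E]}), then GOTO on every symbol after a dot until no new states appear). It has 14 states:
  I0: { [A → . -], [E → . , ;], [E → . , E -], [E → . ; x -], [E → . A , ,], [E → . x], [E' → . E] }  — shift
  I1: { [A → . -], [E → , . ;], [E → , . E -], [E → . , ;], [E → . , E -], [E → . ; x -], [E → . A , ,], [E → . x] }  — shift
  I2: { [A → - .] }  — reduce
  I3: { [E → ; . x -] }  — shift
  I4: { [E → A . , ,] }  — shift
  I5: { [E' → E .] }  — accept
  I6: { [E → x .] }  — reduce
  I7: { [E → A , . ,] }  — shift
  I8: { [E → A , , .] }  — reduce
  I9: { [E → ; x . -] }  — shift
  I10: { [E → ; x - .] }  — reduce
  I11: { [E → , ; .], [E → ; . x -] }  — shift, reduce
  I12: { [E → , E . -] }  — shift
  I13: { [E → , E - .] }  — reduce

No state contains more than one complete item.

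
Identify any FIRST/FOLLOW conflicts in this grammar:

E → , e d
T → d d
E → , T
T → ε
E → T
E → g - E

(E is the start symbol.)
No FIRST/FOLLOW conflicts.

A FIRST/FOLLOW conflict occurs when a non-terminal N has a nullable alternative N → β (β ⇒* ε) and another alternative N → α with FIRST(α) ∩ FOLLOW(N) ≠ ∅: on such a lookahead the parser cannot decide between expanding α and letting N vanish via β.

Nullable non-terminals: E, T.
FIRST sets used below: FIRST(T) = { 'd', ε }

E: nullable alternative(s) E → T; FOLLOW(E) = { $ }
  E → , e d: FIRST \ {ε} = { ',' } — disjoint from FOLLOW(E)
  E → , T: FIRST \ {ε} = { ',' } — disjoint from FOLLOW(E)
  E → T: FIRST \ {ε} = { 'd' } — this is the only nullable alternative, skip
  E → g - E: FIRST \ {ε} = { 'g' } — disjoint from FOLLOW(E)

T: nullable alternative(s) T → ε; FOLLOW(T) = { $ }
  T → d d: FIRST \ {ε} = { 'd' } — disjoint from FOLLOW(T)
  T → ε: FIRST \ {ε} = { } — this is the only nullable alternative, skip

No FIRST/FOLLOW conflicts found.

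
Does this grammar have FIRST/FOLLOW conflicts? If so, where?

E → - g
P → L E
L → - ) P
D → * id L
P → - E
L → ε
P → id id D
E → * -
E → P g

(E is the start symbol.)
A FIRST/FOLLOW conflict occurs when a non-terminal N has a nullable alternative N → β (β ⇒* ε) and another alternative N → α with FIRST(α) ∩ FOLLOW(N) ≠ ∅: on such a lookahead the parser cannot decide between expanding α and letting N vanish via β.

Nullable non-terminals: L.

L: nullable alternative(s) L → ε; FOLLOW(L) = { '*', '-', 'g', 'id' }
  L → - ) P: FIRST \ {ε} = { '-' } — overlaps FOLLOW(L) on { '-' }: CONFLICT
  L → ε: FIRST \ {ε} = { } — this is the only nullable alternative, skip

D, E, P have no nullable alternative, so no FIRST/FOLLOW check is needed there.

So the grammar has 1 FIRST/FOLLOW conflict (marked CONFLICT above).

Answer: Yes. L → '-' ')' P with FOLLOW(L) on { '-' }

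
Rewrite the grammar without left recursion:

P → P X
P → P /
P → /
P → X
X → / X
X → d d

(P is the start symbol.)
P → / P'
P → X P'
P' → X P'
P' → / P'
P' → ε
X → / X
X → d d

P is directly left-recursive. The standard transformation for
  A → A α₁ | ... | A α_m | β₁ | ... | β_n
is
  A  → β₁ A' | ... | β_n A'
  A' → α₁ A' | ... | α_m A' | ε

P → / becomes P → / P'
P → X becomes P → X P'
P → P X becomes P' → X P'
P → P / becomes P' → / P'
Add P' → ε

Productions for other non-terminals are unchanged:
  X → / X
  X → d d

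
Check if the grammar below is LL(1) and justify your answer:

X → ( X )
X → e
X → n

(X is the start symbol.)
A grammar is LL(1) if for each non-terminal N with multiple productions, the predict sets of those productions are pairwise disjoint, where PREDICT(N → α) = (FIRST(α) \ {ε}) ∪ (FOLLOW(N) if α ⇒* ε).

For X:
  PREDICT(X → '(' X ')') = { '(' }
  PREDICT(X → e) = { 'e' }
  PREDICT(X → n) = { 'n' }

All predict sets are disjoint. The grammar IS LL(1).

Answer: Yes, the grammar is LL(1).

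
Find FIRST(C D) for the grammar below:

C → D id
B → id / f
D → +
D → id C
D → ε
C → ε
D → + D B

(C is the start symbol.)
{ '+', 'id', ε }

FIRST sets of the non-terminals involved (from the grammar, by fixed-point iteration):
  FIRST(C) = { '+', 'id', ε }
  FIRST(D) = { '+', 'id', ε }

To compute FIRST(C D), process the symbols left to right:
Symbol C is a non-terminal. Add FIRST(C) \ {ε} = { '+', 'id' }
C is nullable (ε ∈ FIRST(C)), continue to the next symbol.
Symbol D is a non-terminal. Add FIRST(D) \ {ε} = { '+', 'id' }
D is nullable (ε ∈ FIRST(D)), continue to the next symbol.
All symbols are nullable, so ε is in the result.
FIRST(C D) = { '+', 'id', ε }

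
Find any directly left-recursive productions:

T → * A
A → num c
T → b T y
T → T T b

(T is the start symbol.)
T → * A: starts with '*'
A → num c: starts with num
T → b T y: starts with b
T → T T b: LEFT RECURSIVE (starts with T)

The grammar has direct left recursion on: T.

Answer: Yes, T is left-recursive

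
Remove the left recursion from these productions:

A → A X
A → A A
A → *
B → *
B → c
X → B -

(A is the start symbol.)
A → * A'
A' → X A'
A' → A A'
A' → ε
B → *
B → c
X → B -

A is directly left-recursive. The standard transformation for
  A → A α₁ | ... | A α_m | β₁ | ... | β_n
is
  A  → β₁ A' | ... | β_n A'
  A' → α₁ A' | ... | α_m A' | ε

A → * becomes A → * A'
A → A X becomes A' → X A'
A → A A becomes A' → A A'
Add A' → ε

Productions for other non-terminals are unchanged:
  B → *
  B → c
  X → B -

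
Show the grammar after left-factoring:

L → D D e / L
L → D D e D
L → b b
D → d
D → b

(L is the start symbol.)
L → D D e L'
L' → / L
L' → D
L → b b
D → d
D → b

Left-factoring transforms A → αβ₁ | αβ₂ into A → αA' and A' → β₁ | β₂
(α is the longest common prefix among the alternatives). Repeat until
no nonterminal has two alternatives with a common prefix.

Round 1: L has alternatives sharing prefix 'D D e'. Introduce L': L → D D e L'
  Add: L' → / L
  Add: L' → D

No remaining common prefixes — done.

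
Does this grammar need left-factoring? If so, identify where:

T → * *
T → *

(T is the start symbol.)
Yes, T has productions with common prefix '*'

Left-factoring is needed when two productions for the same non-terminal
share a common prefix on the right-hand side.

Productions for T:
  T → * *
  T → *

Found common prefix '*' in productions for T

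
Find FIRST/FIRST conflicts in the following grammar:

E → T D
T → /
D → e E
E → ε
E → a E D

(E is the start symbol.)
A FIRST/FIRST conflict occurs when two productions N → α and N → β for the same non-terminal have FIRST(α) ∩ FIRST(β) ≠ ∅ (with ε ∈ FIRST of a nullable right-hand side, so two nullable alternatives also conflict).

FIRST sets of the non-terminals at (or reachable through a nullable prefix from) the front of some alternative:
  FIRST(T) = { '/' }

Productions for E:
  E → T D: FIRST = { '/' }
  E → ε: FIRST = { ε }
  E → a E D: FIRST = { 'a' }
T, D have only one production, so no FIRST/FIRST conflict is possible there.

All alternatives of each non-terminal have pairwise disjoint FIRST sets.

Answer: No FIRST/FIRST conflicts.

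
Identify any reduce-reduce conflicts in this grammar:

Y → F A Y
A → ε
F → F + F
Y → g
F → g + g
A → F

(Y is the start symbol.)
No reduce-reduce conflicts

A reduce-reduce conflict occurs when an LR(0) state has two complete items [A → α .] and [B → β .] — both call for a reduction, and with no lookahead the parser cannot choose between them.

Augment with Y' → Y and build the canonical LR(0) collection (I0 = CLOSURE({[Y' → . Y]}), then GOTO on every symbol after a dot until no new states appear). It has 12 states:
  I0: { [F → . F + F], [F → . g + g], [Y → . F A Y], [Y → . g], [Y' → . Y] }  — shift
  I1: { [A → . F], [A → .], [F → . F + F], [F → . g + g], [F → F . + F], [Y → F . A Y] }  — shift, reduce
  I2: { [Y' → Y .] }  — accept
  I3: { [F → g . + g], [Y → g .] }  — shift, reduce
  I4: { [F → g + . g] }  — shift
  I5: { [F → g + g .] }  — reduce
  I6: { [F → . F + F], [F → . g + g], [F → F + . F] }  — shift
  I7: { [F → . F + F], [F → . g + g], [Y → . F A Y], [Y → . g], [Y → F A . Y] }  — shift
  I8: { [A → F .], [F → F . + F] }  — shift, reduce
  I9: { [F → g . + g] }  — shift
  I10: { [Y → F A Y .] }  — reduce
  I11: { [F → F + F .], [F → F . + F] }  — shift, reduce

No state contains more than one complete item.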